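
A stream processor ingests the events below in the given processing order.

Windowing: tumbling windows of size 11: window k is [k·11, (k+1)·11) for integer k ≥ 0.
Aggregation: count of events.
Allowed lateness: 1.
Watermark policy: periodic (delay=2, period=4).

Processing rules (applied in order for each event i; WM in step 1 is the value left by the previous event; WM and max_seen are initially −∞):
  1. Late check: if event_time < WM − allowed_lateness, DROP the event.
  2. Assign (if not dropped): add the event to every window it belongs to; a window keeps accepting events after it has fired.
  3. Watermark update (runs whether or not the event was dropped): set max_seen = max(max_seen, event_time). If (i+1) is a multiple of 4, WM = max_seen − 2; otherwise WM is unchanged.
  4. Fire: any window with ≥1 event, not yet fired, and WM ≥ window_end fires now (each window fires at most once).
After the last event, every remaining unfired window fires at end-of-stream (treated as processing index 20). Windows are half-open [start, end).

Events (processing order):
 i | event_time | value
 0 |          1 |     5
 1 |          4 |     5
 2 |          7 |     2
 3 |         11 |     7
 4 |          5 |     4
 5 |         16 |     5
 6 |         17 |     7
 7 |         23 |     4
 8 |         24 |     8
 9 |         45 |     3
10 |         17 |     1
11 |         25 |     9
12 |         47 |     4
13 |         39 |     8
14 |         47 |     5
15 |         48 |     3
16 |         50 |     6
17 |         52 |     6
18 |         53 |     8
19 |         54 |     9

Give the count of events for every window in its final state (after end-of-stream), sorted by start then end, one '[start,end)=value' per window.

i=0 t=1 v=5: → [0,11); WM=−∞
i=1 t=4 v=5: → [0,11); WM=−∞
i=2 t=7 v=2: → [0,11); WM=−∞
i=3 t=11 v=7: → [11,22); WM=9
i=4 t=5 v=4: DROP (t<9-1); WM=9
i=5 t=16 v=5: → [11,22); WM=9
i=6 t=17 v=7: → [11,22); WM=9
i=7 t=23 v=4: → [22,33); WM=21; [0,11) fires=3
i=8 t=24 v=8: → [22,33); WM=21
i=9 t=45 v=3: → [44,55); WM=21
i=10 t=17 v=1: DROP (t<21-1); WM=21
i=11 t=25 v=9: → [22,33); WM=43; [11,22) fires=3 [22,33) fires=3
i=12 t=47 v=4: → [44,55); WM=43
i=13 t=39 v=8: DROP (t<43-1); WM=43
i=14 t=47 v=5: → [44,55); WM=43
i=15 t=48 v=3: → [44,55); WM=46
i=16 t=50 v=6: → [44,55); WM=46
i=17 t=52 v=6: → [44,55); WM=46
i=18 t=53 v=8: → [44,55); WM=46
i=19 t=54 v=9: → [44,55); WM=52

[0,11)=3 [11,22)=3 [22,33)=3 [44,55)=8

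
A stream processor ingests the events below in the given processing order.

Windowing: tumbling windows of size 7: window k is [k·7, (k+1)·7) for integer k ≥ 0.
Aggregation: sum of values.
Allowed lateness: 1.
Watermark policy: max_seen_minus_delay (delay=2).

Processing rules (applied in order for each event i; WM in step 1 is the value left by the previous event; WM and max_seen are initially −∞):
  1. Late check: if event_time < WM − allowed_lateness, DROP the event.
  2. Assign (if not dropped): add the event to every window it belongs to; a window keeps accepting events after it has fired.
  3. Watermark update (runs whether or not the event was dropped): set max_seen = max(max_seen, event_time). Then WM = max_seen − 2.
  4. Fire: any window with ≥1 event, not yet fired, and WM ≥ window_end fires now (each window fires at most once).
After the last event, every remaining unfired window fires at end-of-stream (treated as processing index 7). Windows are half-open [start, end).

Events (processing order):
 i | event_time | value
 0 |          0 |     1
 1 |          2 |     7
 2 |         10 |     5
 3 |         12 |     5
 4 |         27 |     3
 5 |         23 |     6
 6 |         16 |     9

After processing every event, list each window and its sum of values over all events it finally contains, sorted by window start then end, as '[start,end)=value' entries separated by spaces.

[0,7)=8 [7,14)=10 [21,28)=3

i=0 t=0 v=1: → [0,7); WM=-2
i=1 t=2 v=7: → [0,7); WM=0
i=2 t=10 v=5: → [7,14); WM=8; [0,7) fires=8
i=3 t=12 v=5: → [7,14); WM=10
i=4 t=27 v=3: → [21,28); WM=25; [7,14) fires=10
i=5 t=23 v=6: DROP (t<25-1); WM=25
i=6 t=16 v=9: DROP (t<25-1); WM=25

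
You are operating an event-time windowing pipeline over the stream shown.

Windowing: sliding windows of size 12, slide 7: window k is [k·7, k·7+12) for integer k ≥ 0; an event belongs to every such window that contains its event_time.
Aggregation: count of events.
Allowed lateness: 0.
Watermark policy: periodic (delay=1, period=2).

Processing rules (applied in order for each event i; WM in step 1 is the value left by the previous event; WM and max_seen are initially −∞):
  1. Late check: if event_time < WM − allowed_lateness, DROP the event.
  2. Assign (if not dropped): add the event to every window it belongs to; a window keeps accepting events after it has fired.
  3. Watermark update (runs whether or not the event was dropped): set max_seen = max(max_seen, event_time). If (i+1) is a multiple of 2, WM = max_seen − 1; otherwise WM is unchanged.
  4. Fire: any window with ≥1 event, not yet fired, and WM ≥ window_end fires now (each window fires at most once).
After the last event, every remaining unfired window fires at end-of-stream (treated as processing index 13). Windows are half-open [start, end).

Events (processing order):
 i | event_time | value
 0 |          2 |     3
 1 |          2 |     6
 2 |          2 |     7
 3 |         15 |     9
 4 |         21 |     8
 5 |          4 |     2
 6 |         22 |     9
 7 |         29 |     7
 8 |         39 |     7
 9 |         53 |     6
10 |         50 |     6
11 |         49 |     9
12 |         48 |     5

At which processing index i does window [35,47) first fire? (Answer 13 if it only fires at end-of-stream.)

9

i=0 t=2 v=3: → [0,12); WM=−∞
i=1 t=2 v=6: → [0,12); WM=1
i=2 t=2 v=7: → [0,12); WM=1
i=3 t=15 v=9: → [14,26),[7,19); WM=14; [0,12) fires=3
i=4 t=21 v=8: → [21,33),[14,26); WM=14
i=5 t=4 v=2: DROP (t<14-0); WM=20; [7,19) fires=1
i=6 t=22 v=9: → [21,33),[14,26); WM=20
i=7 t=29 v=7: → [28,40),[21,33); WM=28; [14,26) fires=3
i=8 t=39 v=7: → [35,47),[28,40); WM=28
i=9 t=53 v=6: → [49,61),[42,54); WM=52; [21,33) fires=3 [28,40) fires=2 [35,47) fires=1
i=10 t=50 v=6: DROP (t<52-0); WM=52
i=11 t=49 v=9: DROP (t<52-0); WM=52
i=12 t=48 v=5: DROP (t<52-0); WM=52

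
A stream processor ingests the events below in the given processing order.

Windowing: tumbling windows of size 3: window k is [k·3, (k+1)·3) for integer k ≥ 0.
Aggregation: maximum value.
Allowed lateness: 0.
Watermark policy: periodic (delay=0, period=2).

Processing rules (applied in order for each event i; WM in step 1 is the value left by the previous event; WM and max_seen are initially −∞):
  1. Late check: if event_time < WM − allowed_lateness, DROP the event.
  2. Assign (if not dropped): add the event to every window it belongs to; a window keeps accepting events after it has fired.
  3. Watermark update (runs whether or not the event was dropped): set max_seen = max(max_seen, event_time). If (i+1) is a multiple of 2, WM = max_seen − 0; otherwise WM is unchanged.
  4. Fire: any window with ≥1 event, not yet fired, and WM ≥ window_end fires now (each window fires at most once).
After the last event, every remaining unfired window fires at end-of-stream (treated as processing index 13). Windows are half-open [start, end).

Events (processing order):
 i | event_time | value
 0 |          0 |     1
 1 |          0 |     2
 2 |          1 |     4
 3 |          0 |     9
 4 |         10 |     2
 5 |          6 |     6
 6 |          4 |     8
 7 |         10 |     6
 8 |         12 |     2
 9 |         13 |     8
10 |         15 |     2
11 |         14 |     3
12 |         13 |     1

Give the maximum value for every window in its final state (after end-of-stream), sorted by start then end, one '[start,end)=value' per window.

[0,3)=9 [6,9)=6 [9,12)=6 [12,15)=8 [15,18)=2

i=0 t=0 v=1: → [0,3); WM=−∞
i=1 t=0 v=2: → [0,3); WM=0
i=2 t=1 v=4: → [0,3); WM=0
i=3 t=0 v=9: → [0,3); WM=1
i=4 t=10 v=2: → [9,12); WM=1
i=5 t=6 v=6: → [6,9); WM=10; [0,3) fires=9 [6,9) fires=6
i=6 t=4 v=8: DROP (t<10-0); WM=10
i=7 t=10 v=6: → [9,12); WM=10
i=8 t=12 v=2: → [12,15); WM=10
i=9 t=13 v=8: → [12,15); WM=13; [9,12) fires=6
i=10 t=15 v=2: → [15,18); WM=13
i=11 t=14 v=3: → [12,15); WM=15; [12,15) fires=8
i=12 t=13 v=1: DROP (t<15-0); WM=15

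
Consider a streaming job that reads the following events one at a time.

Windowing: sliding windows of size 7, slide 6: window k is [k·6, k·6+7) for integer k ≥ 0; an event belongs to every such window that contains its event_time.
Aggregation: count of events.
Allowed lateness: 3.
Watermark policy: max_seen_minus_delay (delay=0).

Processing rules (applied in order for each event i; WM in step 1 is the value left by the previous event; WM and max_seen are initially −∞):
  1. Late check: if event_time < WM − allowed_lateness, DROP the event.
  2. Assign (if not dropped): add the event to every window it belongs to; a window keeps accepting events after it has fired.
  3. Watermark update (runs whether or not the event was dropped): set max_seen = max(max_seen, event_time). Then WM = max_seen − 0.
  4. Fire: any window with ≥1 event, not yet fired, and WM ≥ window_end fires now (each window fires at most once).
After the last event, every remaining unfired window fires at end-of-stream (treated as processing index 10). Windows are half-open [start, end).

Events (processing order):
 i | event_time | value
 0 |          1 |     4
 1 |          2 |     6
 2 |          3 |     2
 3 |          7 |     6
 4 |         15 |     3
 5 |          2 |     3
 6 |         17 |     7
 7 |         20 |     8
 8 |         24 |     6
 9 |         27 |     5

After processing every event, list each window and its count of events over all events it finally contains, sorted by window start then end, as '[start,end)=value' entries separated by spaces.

i=0 t=1 v=4: → [0,7); WM=1
i=1 t=2 v=6: → [0,7); WM=2
i=2 t=3 v=2: → [0,7); WM=3
i=3 t=7 v=6: → [6,13); WM=7; [0,7) fires=3
i=4 t=15 v=3: → [12,19); WM=15; [6,13) fires=1
i=5 t=2 v=3: DROP (t<15-3); WM=15
i=6 t=17 v=7: → [12,19); WM=17
i=7 t=20 v=8: → [18,25); WM=20; [12,19) fires=2
i=8 t=24 v=6: → [24,31),[18,25); WM=24
i=9 t=27 v=5: → [24,31); WM=27; [18,25) fires=2

[0,7)=3 [6,13)=1 [12,19)=2 [18,25)=2 [24,31)=2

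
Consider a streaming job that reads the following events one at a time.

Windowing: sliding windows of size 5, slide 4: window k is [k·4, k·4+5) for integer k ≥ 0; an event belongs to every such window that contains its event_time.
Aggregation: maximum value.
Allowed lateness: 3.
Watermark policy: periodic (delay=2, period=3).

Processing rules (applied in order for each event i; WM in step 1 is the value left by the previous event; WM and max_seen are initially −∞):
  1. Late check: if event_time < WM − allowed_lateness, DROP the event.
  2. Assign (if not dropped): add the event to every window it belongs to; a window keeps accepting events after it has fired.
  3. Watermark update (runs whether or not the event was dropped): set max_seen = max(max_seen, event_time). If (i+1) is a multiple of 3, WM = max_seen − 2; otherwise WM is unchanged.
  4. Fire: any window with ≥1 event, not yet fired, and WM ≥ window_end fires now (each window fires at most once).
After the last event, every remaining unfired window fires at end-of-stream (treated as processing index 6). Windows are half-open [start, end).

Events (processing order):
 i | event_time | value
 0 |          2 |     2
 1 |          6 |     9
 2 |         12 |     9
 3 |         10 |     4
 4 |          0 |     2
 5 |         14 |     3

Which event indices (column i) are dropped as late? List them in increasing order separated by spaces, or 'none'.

i=0 t=2 v=2: → [0,5); WM=−∞
i=1 t=6 v=9: → [4,9); WM=−∞
i=2 t=12 v=9: → [12,17),[8,13); WM=10; [0,5) fires=2 [4,9) fires=9
i=3 t=10 v=4: → [8,13); WM=10
i=4 t=0 v=2: DROP (t<10-3); WM=10
i=5 t=14 v=3: → [12,17); WM=12

4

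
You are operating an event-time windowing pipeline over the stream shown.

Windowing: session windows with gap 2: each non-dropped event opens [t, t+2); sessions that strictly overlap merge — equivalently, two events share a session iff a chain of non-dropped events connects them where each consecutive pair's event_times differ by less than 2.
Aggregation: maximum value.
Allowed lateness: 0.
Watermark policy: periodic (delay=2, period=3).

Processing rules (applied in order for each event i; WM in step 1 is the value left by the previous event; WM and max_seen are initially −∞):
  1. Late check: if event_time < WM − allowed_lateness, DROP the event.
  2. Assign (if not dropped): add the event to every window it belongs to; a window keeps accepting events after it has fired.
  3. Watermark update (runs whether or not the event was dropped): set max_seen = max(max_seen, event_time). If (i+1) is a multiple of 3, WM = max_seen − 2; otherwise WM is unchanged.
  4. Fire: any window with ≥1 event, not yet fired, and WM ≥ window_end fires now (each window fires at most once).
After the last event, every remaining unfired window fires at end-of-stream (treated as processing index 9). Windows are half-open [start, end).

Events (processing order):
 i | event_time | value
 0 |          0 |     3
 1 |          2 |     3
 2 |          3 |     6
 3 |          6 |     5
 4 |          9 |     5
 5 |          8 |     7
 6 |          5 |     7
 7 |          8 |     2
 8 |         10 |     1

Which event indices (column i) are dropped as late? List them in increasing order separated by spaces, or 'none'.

6

i=0 t=0 v=3: → [0,2); WM=−∞
i=1 t=2 v=3: → [2,4); WM=−∞
i=2 t=3 v=6: → [2,5); WM=1
i=3 t=6 v=5: → [6,8); WM=1
i=4 t=9 v=5: → [9,11); WM=1
i=5 t=8 v=7: → [8,11); WM=7
i=6 t=5 v=7: DROP (t<7-0); WM=7
i=7 t=8 v=2: → [8,11); WM=7
i=8 t=10 v=1: → [8,12); WM=8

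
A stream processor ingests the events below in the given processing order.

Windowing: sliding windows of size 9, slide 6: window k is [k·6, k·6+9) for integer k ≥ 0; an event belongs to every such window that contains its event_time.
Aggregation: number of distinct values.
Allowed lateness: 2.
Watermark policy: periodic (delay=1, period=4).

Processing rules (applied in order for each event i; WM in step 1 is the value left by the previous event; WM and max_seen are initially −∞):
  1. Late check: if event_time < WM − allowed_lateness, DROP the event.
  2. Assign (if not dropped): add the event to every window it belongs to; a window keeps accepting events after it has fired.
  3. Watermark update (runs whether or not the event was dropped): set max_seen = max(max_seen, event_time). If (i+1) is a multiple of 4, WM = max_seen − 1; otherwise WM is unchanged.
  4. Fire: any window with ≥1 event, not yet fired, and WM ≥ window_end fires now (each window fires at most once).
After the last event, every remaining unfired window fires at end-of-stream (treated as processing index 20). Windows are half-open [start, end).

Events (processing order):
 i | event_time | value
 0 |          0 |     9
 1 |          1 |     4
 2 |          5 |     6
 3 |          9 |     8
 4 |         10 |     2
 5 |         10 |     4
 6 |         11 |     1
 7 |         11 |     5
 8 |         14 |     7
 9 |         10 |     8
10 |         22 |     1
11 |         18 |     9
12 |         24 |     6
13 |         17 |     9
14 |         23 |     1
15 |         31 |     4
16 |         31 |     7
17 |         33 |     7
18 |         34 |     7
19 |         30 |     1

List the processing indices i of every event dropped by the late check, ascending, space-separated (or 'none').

i=0 t=0 v=9: → [0,9); WM=−∞
i=1 t=1 v=4: → [0,9); WM=−∞
i=2 t=5 v=6: → [0,9); WM=−∞
i=3 t=9 v=8: → [6,15); WM=8
i=4 t=10 v=2: → [6,15); WM=8
i=5 t=10 v=4: → [6,15); WM=8
i=6 t=11 v=1: → [6,15); WM=8
i=7 t=11 v=5: → [6,15); WM=10; [0,9) fires=3
i=8 t=14 v=7: → [12,21),[6,15); WM=10
i=9 t=10 v=8: → [6,15); WM=10
i=10 t=22 v=1: → [18,27); WM=10
i=11 t=18 v=9: → [18,27),[12,21); WM=21; [6,15) fires=6 [12,21) fires=2
i=12 t=24 v=6: → [24,33),[18,27); WM=21
i=13 t=17 v=9: DROP (t<21-2); WM=21
i=14 t=23 v=1: → [18,27); WM=21
i=15 t=31 v=4: → [30,39),[24,33); WM=30; [18,27) fires=3
i=16 t=31 v=7: → [30,39),[24,33); WM=30
i=17 t=33 v=7: → [30,39); WM=30
i=18 t=34 v=7: → [30,39); WM=30
i=19 t=30 v=1: → [30,39),[24,33); WM=33; [24,33) fires=4

13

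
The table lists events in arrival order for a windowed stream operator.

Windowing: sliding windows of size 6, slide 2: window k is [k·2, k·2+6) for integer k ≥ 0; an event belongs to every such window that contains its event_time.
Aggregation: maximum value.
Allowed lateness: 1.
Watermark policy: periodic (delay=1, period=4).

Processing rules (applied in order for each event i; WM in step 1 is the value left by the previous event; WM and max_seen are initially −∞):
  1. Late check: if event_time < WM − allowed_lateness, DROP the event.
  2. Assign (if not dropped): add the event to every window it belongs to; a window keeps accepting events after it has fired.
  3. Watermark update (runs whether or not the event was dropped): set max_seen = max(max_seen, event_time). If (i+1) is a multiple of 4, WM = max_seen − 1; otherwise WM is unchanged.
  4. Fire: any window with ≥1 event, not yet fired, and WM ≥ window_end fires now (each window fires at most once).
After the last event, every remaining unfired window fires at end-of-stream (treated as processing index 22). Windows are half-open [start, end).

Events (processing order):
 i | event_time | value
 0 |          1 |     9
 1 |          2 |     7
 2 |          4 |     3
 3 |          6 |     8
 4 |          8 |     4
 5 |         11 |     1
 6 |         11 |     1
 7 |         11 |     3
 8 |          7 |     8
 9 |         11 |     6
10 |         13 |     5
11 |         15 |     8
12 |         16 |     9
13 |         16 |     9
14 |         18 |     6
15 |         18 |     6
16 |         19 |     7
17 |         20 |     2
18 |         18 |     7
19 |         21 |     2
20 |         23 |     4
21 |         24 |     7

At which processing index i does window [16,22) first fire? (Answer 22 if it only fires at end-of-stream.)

22

i=0 t=1 v=9: → [0,6); WM=−∞
i=1 t=2 v=7: → [2,8),[0,6); WM=−∞
i=2 t=4 v=3: → [4,10),[2,8),[0,6); WM=−∞
i=3 t=6 v=8: → [6,12),[4,10),[2,8); WM=5
i=4 t=8 v=4: → [8,14),[6,12),[4,10); WM=5
i=5 t=11 v=1: → [10,16),[8,14),[6,12); WM=5
i=6 t=11 v=1: → [10,16),[8,14),[6,12); WM=5
i=7 t=11 v=3: → [10,16),[8,14),[6,12); WM=10; [0,6) fires=9 [2,8) fires=8 [4,10) fires=8
i=8 t=7 v=8: DROP (t<10-1); WM=10
i=9 t=11 v=6: → [10,16),[8,14),[6,12); WM=10
i=10 t=13 v=5: → [12,18),[10,16),[8,14); WM=10
i=11 t=15 v=8: → [14,20),[12,18),[10,16); WM=14; [6,12) fires=8 [8,14) fires=6
i=12 t=16 v=9: → [16,22),[14,20),[12,18); WM=14
i=13 t=16 v=9: → [16,22),[14,20),[12,18); WM=14
i=14 t=18 v=6: → [18,24),[16,22),[14,20); WM=14
i=15 t=18 v=6: → [18,24),[16,22),[14,20); WM=17; [10,16) fires=8
i=16 t=19 v=7: → [18,24),[16,22),[14,20); WM=17
i=17 t=20 v=2: → [20,26),[18,24),[16,22); WM=17
i=18 t=18 v=7: → [18,24),[16,22),[14,20); WM=17
i=19 t=21 v=2: → [20,26),[18,24),[16,22); WM=20; [12,18) fires=9 [14,20) fires=9
i=20 t=23 v=4: → [22,28),[20,26),[18,24); WM=20
i=21 t=24 v=7: → [24,30),[22,28),[20,26); WM=20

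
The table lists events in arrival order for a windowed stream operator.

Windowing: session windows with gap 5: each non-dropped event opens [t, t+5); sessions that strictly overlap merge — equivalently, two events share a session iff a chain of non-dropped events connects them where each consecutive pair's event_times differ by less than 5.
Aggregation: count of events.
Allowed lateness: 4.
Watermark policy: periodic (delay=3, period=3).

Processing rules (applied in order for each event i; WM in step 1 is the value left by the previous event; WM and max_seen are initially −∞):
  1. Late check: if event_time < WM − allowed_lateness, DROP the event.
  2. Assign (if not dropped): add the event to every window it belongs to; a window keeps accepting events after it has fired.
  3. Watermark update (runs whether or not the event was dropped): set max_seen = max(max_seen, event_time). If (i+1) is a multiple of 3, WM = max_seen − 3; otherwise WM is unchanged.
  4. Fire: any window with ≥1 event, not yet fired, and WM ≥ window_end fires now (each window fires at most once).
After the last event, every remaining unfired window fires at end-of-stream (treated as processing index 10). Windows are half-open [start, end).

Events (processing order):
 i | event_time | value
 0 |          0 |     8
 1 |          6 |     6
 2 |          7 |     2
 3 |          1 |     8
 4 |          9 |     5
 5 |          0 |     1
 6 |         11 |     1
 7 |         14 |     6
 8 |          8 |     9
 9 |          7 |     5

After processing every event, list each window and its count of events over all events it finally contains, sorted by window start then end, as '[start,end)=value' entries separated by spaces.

[0,6)=3 [6,19)=7

i=0 t=0 v=8: → [0,5); WM=−∞
i=1 t=6 v=6: → [6,11); WM=−∞
i=2 t=7 v=2: → [6,12); WM=4
i=3 t=1 v=8: → [0,6); WM=4
i=4 t=9 v=5: → [6,14); WM=4
i=5 t=0 v=1: → [0,6); WM=6
i=6 t=11 v=1: → [6,16); WM=6
i=7 t=14 v=6: → [6,19); WM=6
i=8 t=8 v=9: → [6,19); WM=11
i=9 t=7 v=5: → [6,19); WM=11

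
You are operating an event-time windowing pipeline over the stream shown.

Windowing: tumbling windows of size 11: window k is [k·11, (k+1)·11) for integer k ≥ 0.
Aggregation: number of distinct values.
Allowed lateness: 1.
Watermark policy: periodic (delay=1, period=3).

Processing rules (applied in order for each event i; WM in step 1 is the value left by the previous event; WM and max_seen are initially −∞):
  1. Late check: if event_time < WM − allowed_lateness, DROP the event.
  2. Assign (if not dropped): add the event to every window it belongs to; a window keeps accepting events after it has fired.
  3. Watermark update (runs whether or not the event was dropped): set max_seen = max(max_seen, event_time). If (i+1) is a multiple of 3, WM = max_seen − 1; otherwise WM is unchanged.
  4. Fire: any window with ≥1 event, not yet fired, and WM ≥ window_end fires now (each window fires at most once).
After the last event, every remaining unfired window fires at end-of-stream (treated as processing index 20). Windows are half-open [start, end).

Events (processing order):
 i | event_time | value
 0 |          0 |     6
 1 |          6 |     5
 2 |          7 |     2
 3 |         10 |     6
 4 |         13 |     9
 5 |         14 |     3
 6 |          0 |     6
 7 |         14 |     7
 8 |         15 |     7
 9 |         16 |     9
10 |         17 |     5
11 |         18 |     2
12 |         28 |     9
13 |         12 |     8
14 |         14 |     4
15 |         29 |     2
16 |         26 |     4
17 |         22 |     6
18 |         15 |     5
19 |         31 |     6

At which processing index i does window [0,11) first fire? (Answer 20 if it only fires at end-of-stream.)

i=0 t=0 v=6: → [0,11); WM=−∞
i=1 t=6 v=5: → [0,11); WM=−∞
i=2 t=7 v=2: → [0,11); WM=6
i=3 t=10 v=6: → [0,11); WM=6
i=4 t=13 v=9: → [11,22); WM=6
i=5 t=14 v=3: → [11,22); WM=13; [0,11) fires=3
i=6 t=0 v=6: DROP (t<13-1); WM=13
i=7 t=14 v=7: → [11,22); WM=13
i=8 t=15 v=7: → [11,22); WM=14
i=9 t=16 v=9: → [11,22); WM=14
i=10 t=17 v=5: → [11,22); WM=14
i=11 t=18 v=2: → [11,22); WM=17
i=12 t=28 v=9: → [22,33); WM=17
i=13 t=12 v=8: DROP (t<17-1); WM=17
i=14 t=14 v=4: DROP (t<17-1); WM=27; [11,22) fires=5
i=15 t=29 v=2: → [22,33); WM=27
i=16 t=26 v=4: → [22,33); WM=27
i=17 t=22 v=6: DROP (t<27-1); WM=28
i=18 t=15 v=5: DROP (t<28-1); WM=28
i=19 t=31 v=6: → [22,33); WM=28

5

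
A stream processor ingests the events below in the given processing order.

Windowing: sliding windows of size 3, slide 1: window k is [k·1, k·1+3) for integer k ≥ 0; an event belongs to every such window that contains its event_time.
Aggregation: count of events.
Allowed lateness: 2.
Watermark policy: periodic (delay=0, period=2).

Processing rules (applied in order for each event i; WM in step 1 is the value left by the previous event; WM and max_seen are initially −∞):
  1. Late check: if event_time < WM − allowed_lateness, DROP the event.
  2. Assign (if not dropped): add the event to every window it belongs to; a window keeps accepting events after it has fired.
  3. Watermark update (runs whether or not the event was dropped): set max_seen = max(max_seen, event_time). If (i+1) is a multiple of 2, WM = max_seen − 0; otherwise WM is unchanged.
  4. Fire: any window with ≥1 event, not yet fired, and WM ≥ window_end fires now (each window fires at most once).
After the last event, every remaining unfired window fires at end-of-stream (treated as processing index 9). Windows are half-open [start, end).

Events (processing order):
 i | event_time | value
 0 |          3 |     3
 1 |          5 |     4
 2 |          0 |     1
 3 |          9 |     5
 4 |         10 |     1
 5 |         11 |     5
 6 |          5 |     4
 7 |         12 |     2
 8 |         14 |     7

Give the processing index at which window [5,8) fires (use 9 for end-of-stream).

i=0 t=3 v=3: → [3,6),[2,5),[1,4); WM=−∞
i=1 t=5 v=4: → [5,8),[4,7),[3,6); WM=5; [1,4) fires=1 [2,5) fires=1
i=2 t=0 v=1: DROP (t<5-2); WM=5
i=3 t=9 v=5: → [9,12),[8,11),[7,10); WM=9; [3,6) fires=2 [4,7) fires=1 [5,8) fires=1
i=4 t=10 v=1: → [10,13),[9,12),[8,11); WM=9
i=5 t=11 v=5: → [11,14),[10,13),[9,12); WM=11; [7,10) fires=1 [8,11) fires=2
i=6 t=5 v=4: DROP (t<11-2); WM=11
i=7 t=12 v=2: → [12,15),[11,14),[10,13); WM=12; [9,12) fires=3
i=8 t=14 v=7: → [14,17),[13,16),[12,15); WM=12

3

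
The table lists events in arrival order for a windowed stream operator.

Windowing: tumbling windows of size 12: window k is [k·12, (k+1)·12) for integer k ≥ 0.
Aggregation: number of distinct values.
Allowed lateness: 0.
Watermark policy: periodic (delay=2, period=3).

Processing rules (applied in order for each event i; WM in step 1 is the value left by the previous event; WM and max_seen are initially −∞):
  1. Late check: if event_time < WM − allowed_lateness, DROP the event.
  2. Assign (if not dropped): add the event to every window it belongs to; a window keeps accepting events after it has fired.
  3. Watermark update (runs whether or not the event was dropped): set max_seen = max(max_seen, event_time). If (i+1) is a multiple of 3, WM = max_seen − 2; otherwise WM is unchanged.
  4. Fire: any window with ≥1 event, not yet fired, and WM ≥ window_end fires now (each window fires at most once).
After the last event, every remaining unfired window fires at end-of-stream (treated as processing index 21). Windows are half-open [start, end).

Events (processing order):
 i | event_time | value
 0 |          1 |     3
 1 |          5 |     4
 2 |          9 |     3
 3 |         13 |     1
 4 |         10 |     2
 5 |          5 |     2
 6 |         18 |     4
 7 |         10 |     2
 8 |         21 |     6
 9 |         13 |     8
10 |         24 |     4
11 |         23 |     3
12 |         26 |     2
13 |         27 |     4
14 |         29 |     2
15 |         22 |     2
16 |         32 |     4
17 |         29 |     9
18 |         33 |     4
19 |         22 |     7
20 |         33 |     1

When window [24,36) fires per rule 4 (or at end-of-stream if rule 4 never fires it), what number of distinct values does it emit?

i=0 t=1 v=3: → [0,12); WM=−∞
i=1 t=5 v=4: → [0,12); WM=−∞
i=2 t=9 v=3: → [0,12); WM=7
i=3 t=13 v=1: → [12,24); WM=7
i=4 t=10 v=2: → [0,12); WM=7
i=5 t=5 v=2: DROP (t<7-0); WM=11
i=6 t=18 v=4: → [12,24); WM=11
i=7 t=10 v=2: DROP (t<11-0); WM=11
i=8 t=21 v=6: → [12,24); WM=19; [0,12) fires=3
i=9 t=13 v=8: DROP (t<19-0); WM=19
i=10 t=24 v=4: → [24,36); WM=19
i=11 t=23 v=3: → [12,24); WM=22
i=12 t=26 v=2: → [24,36); WM=22
i=13 t=27 v=4: → [24,36); WM=22
i=14 t=29 v=2: → [24,36); WM=27; [12,24) fires=4
i=15 t=22 v=2: DROP (t<27-0); WM=27
i=16 t=32 v=4: → [24,36); WM=27
i=17 t=29 v=9: → [24,36); WM=30
i=18 t=33 v=4: → [24,36); WM=30
i=19 t=22 v=7: DROP (t<30-0); WM=30
i=20 t=33 v=1: → [24,36); WM=31

4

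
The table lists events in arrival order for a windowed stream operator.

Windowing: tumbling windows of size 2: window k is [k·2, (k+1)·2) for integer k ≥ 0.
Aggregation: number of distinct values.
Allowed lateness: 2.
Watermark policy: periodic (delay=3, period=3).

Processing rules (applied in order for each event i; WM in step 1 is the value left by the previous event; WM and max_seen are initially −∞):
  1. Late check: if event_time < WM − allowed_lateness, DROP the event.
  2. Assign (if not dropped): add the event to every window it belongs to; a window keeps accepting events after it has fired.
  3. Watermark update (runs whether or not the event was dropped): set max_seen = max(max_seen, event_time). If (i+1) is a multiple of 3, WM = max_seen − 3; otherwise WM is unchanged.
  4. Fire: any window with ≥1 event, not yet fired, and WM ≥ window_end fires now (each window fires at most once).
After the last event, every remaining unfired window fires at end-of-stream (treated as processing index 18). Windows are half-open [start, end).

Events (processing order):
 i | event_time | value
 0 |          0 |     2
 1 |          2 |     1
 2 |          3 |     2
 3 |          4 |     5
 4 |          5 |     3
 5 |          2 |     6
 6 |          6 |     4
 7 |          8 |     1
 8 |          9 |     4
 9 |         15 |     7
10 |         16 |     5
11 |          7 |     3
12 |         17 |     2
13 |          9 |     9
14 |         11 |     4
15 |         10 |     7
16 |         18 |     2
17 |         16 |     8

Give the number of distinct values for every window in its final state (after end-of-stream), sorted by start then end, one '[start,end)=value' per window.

i=0 t=0 v=2: → [0,2); WM=−∞
i=1 t=2 v=1: → [2,4); WM=−∞
i=2 t=3 v=2: → [2,4); WM=0
i=3 t=4 v=5: → [4,6); WM=0
i=4 t=5 v=3: → [4,6); WM=0
i=5 t=2 v=6: → [2,4); WM=2; [0,2) fires=1
i=6 t=6 v=4: → [6,8); WM=2
i=7 t=8 v=1: → [8,10); WM=2
i=8 t=9 v=4: → [8,10); WM=6; [2,4) fires=3 [4,6) fires=2
i=9 t=15 v=7: → [14,16); WM=6
i=10 t=16 v=5: → [16,18); WM=6
i=11 t=7 v=3: → [6,8); WM=13; [6,8) fires=2 [8,10) fires=2
i=12 t=17 v=2: → [16,18); WM=13
i=13 t=9 v=9: DROP (t<13-2); WM=13
i=14 t=11 v=4: → [10,12); WM=14; [10,12) fires=1
i=15 t=10 v=7: DROP (t<14-2); WM=14
i=16 t=18 v=2: → [18,20); WM=14
i=17 t=16 v=8: → [16,18); WM=15

[0,2)=1 [2,4)=3 [4,6)=2 [6,8)=2 [8,10)=2 [10,12)=1 [14,16)=1 [16,18)=3 [18,20)=1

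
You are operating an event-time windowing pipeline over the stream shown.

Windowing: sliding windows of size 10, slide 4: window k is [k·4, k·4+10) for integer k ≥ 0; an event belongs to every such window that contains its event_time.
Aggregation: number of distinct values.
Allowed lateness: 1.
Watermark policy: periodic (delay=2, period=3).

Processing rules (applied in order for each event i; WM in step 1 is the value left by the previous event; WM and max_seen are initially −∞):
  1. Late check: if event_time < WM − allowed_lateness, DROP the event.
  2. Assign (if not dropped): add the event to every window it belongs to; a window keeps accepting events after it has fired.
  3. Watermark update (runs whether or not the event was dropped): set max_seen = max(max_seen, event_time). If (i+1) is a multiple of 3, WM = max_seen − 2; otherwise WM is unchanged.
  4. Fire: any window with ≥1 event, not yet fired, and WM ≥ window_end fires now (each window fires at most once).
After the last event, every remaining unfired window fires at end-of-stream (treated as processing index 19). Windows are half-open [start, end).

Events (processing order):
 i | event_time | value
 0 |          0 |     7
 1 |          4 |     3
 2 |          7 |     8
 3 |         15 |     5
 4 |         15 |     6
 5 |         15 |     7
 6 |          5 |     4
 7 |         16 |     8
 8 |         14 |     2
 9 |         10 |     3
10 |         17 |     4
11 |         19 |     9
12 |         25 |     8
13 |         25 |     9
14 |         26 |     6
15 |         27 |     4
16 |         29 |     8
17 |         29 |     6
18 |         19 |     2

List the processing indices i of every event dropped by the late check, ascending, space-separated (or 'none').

i=0 t=0 v=7: → [0,10); WM=−∞
i=1 t=4 v=3: → [4,14),[0,10); WM=−∞
i=2 t=7 v=8: → [4,14),[0,10); WM=5
i=3 t=15 v=5: → [12,22),[8,18); WM=5
i=4 t=15 v=6: → [12,22),[8,18); WM=5
i=5 t=15 v=7: → [12,22),[8,18); WM=13; [0,10) fires=3
i=6 t=5 v=4: DROP (t<13-1); WM=13
i=7 t=16 v=8: → [16,26),[12,22),[8,18); WM=13
i=8 t=14 v=2: → [12,22),[8,18); WM=14; [4,14) fires=2
i=9 t=10 v=3: DROP (t<14-1); WM=14
i=10 t=17 v=4: → [16,26),[12,22),[8,18); WM=14
i=11 t=19 v=9: → [16,26),[12,22); WM=17
i=12 t=25 v=8: → [24,34),[20,30),[16,26); WM=17
i=13 t=25 v=9: → [24,34),[20,30),[16,26); WM=17
i=14 t=26 v=6: → [24,34),[20,30); WM=24; [8,18) fires=6 [12,22) fires=7
i=15 t=27 v=4: → [24,34),[20,30); WM=24
i=16 t=29 v=8: → [28,38),[24,34),[20,30); WM=24
i=17 t=29 v=6: → [28,38),[24,34),[20,30); WM=27; [16,26) fires=3
i=18 t=19 v=2: DROP (t<27-1); WM=27

6 9 18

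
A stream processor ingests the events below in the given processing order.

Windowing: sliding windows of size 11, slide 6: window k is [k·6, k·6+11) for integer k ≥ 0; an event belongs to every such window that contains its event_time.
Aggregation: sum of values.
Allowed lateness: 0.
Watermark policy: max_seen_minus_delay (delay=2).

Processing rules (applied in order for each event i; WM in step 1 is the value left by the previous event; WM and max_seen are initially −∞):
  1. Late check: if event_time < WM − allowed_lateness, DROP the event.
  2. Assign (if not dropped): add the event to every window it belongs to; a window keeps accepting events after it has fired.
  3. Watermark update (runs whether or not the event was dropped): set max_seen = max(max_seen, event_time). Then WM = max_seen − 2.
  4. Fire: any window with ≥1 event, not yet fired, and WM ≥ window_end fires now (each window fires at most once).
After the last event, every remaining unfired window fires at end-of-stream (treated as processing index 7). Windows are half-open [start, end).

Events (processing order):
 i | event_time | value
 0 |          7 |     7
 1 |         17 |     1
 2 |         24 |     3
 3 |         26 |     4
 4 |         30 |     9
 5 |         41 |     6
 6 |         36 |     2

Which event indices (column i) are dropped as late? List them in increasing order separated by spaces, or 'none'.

6

i=0 t=7 v=7: → [6,17),[0,11); WM=5
i=1 t=17 v=1: → [12,23); WM=15; [0,11) fires=7
i=2 t=24 v=3: → [24,35),[18,29); WM=22; [6,17) fires=7
i=3 t=26 v=4: → [24,35),[18,29); WM=24; [12,23) fires=1
i=4 t=30 v=9: → [30,41),[24,35); WM=28
i=5 t=41 v=6: → [36,47); WM=39; [18,29) fires=7 [24,35) fires=16
i=6 t=36 v=2: DROP (t<39-0); WM=39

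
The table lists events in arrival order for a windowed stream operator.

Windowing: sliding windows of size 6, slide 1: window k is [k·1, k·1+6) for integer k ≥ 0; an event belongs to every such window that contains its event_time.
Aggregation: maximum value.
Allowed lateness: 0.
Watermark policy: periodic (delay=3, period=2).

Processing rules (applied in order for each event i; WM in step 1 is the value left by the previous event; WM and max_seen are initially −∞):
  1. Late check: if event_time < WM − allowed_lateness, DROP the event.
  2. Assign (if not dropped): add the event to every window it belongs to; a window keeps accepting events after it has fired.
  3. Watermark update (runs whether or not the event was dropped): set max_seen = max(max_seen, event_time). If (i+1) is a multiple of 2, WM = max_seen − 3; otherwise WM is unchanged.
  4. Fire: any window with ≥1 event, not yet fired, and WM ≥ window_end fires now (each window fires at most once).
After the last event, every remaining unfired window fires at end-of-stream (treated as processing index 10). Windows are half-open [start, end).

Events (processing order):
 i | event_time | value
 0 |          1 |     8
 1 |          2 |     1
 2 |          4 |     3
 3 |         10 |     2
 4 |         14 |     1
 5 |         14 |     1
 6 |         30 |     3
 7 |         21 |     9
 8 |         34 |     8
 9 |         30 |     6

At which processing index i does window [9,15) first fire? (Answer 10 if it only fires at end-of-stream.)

i=0 t=1 v=8: → [1,7),[0,6); WM=−∞
i=1 t=2 v=1: → [2,8),[1,7),[0,6); WM=-1
i=2 t=4 v=3: → [4,10),[3,9),[2,8),[1,7),[0,6); WM=-1
i=3 t=10 v=2: → [10,16),[9,15),[8,14),[7,13),[6,12),[5,11); WM=7; [0,6) fires=8 [1,7) fires=8
i=4 t=14 v=1: → [14,20),[13,19),[12,18),[11,17),[10,16),[9,15); WM=7
i=5 t=14 v=1: → [14,20),[13,19),[12,18),[11,17),[10,16),[9,15); WM=11; [2,8) fires=3 [3,9) fires=3 [4,10) fires=3 [5,11) fires=2
i=6 t=30 v=3: → [30,36),[29,35),[28,34),[27,33),[26,32),[25,31); WM=11
i=7 t=21 v=9: → [21,27),[20,26),[19,25),[18,24),[17,23),[16,22); WM=27; [6,12) fires=2 [7,13) fires=2 [8,14) fires=2 [9,15) fires=2 [10,16) fires=2 [11,17) fires=1 [12,18) fires=1 [13,19) fires=1 [14,20) fires=1 [16,22) fires=9 [17,23) fires=9 [18,24) fires=9 [19,25) fires=9 [20,26) fires=9 [21,27) fires=9
i=8 t=34 v=8: → [34,40),[33,39),[32,38),[31,37),[30,36),[29,35); WM=27
i=9 t=30 v=6: → [30,36),[29,35),[28,34),[27,33),[26,32),[25,31); WM=31; [25,31) fires=6

7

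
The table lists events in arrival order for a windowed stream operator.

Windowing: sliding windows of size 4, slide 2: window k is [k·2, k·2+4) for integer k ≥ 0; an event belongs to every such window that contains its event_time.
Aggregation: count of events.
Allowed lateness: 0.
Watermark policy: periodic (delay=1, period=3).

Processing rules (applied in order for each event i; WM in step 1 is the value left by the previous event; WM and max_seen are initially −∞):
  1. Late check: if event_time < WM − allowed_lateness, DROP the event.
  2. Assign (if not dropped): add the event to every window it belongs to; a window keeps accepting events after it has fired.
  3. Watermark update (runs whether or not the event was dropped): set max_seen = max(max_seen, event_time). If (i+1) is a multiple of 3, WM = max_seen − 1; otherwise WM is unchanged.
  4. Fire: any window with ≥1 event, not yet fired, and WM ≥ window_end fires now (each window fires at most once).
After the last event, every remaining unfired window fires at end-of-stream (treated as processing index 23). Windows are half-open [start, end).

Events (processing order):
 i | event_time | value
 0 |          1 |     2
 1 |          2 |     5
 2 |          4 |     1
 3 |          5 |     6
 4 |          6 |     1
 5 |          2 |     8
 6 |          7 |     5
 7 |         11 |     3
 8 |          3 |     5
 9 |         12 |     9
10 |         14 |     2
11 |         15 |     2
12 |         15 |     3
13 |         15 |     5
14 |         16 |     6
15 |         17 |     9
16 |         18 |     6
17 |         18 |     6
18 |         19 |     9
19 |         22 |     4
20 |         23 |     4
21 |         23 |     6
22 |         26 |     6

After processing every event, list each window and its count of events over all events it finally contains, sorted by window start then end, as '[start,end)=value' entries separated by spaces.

[0,4)=2 [2,6)=3 [4,8)=4 [6,10)=2 [8,12)=1 [10,14)=2 [12,16)=5 [14,18)=6 [16,20)=5 [18,22)=3 [20,24)=3 [22,26)=3 [24,28)=1 [26,30)=1

i=0 t=1 v=2: → [0,4); WM=−∞
i=1 t=2 v=5: → [2,6),[0,4); WM=−∞
i=2 t=4 v=1: → [4,8),[2,6); WM=3
i=3 t=5 v=6: → [4,8),[2,6); WM=3
i=4 t=6 v=1: → [6,10),[4,8); WM=3
i=5 t=2 v=8: DROP (t<3-0); WM=5; [0,4) fires=2
i=6 t=7 v=5: → [6,10),[4,8); WM=5
i=7 t=11 v=3: → [10,14),[8,12); WM=5
i=8 t=3 v=5: DROP (t<5-0); WM=10; [2,6) fires=3 [4,8) fires=4 [6,10) fires=2
i=9 t=12 v=9: → [12,16),[10,14); WM=10
i=10 t=14 v=2: → [14,18),[12,16); WM=10
i=11 t=15 v=2: → [14,18),[12,16); WM=14; [8,12) fires=1 [10,14) fires=2
i=12 t=15 v=3: → [14,18),[12,16); WM=14
i=13 t=15 v=5: → [14,18),[12,16); WM=14
i=14 t=16 v=6: → [16,20),[14,18); WM=15
i=15 t=17 v=9: → [16,20),[14,18); WM=15
i=16 t=18 v=6: → [18,22),[16,20); WM=15
i=17 t=18 v=6: → [18,22),[16,20); WM=17; [12,16) fires=5
i=18 t=19 v=9: → [18,22),[16,20); WM=17
i=19 t=22 v=4: → [22,26),[20,24); WM=17
i=20 t=23 v=4: → [22,26),[20,24); WM=22; [14,18) fires=6 [16,20) fires=5 [18,22) fires=3
i=21 t=23 v=6: → [22,26),[20,24); WM=22
i=22 t=26 v=6: → [26,30),[24,28); WM=22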